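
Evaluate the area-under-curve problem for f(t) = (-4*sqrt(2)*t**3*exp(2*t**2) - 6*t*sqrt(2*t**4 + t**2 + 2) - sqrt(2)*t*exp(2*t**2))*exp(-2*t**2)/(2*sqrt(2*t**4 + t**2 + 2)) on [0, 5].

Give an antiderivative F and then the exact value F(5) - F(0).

An antiderivative F(t) passes only if d/dt[F] lands on f(t) exactly.
F(t) = -sqrt(t**4 + t**2/2 + 1) + 3*exp(-2*t**2)/4 is an antiderivative of f.
Check: d/dt[-sqrt(t**4 + t**2/2 + 1) + 3*exp(-2*t**2)/4] = (-4*sqrt(2)*t**3*exp(2*t**2) - 6*t*sqrt(2*t**4 + t**2 + 2) - sqrt(2)*t*exp(2*t**2))*exp(-2*t**2)/(2*sqrt(2*t**4 + t**2 + 2)) = f(t).
F(5) = -sqrt(2554)/2 + 3*exp(-50)/4; F(0) = -1/4.
Integral = F(5) - F(0) = -sqrt(2554)/2 + 3*exp(-50)/4 + 1/4.

Antiderivative: F(t) = -sqrt(t**4 + t**2/2 + 1) + 3*exp(-2*t**2)/4; value = -sqrt(2554)/2 + 3*exp(-50)/4 + 1/4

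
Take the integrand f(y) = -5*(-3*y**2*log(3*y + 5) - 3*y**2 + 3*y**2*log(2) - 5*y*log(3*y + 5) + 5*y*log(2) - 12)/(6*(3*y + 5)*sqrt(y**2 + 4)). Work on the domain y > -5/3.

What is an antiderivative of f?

Recognize the product-rule pattern: f = u'v + uv' with u = 5*sqrt(y**2 + 4)/6, v = log(3*y/2 + 5/2), so integration by parts undoes it.
Check: d/dy[5*sqrt(y**2 + 4)*log(3*y/2 + 5/2)/6] = (15*y**2*log(3*y + 5) - 15*y**2*log(2) + 15*y**2 + 25*y*log(3*y + 5) - 25*y*log(2) + 60)/(18*y*sqrt(y**2 + 4) + 30*sqrt(y**2 + 4)), which equals f(y).

An antiderivative is F(y) = 5*sqrt(y**2 + 4)*log(3*y/2 + 5/2)/6.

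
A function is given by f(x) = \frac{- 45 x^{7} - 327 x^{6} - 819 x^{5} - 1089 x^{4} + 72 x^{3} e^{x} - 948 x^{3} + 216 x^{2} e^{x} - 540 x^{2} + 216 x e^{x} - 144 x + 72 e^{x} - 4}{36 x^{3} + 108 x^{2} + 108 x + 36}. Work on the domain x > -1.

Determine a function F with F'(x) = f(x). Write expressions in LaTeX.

A first test for any F(x): its x-derivative must equal f(x) identically.
Check: d/dx[\frac{- 9 x^{5} \left(x + 1\right)^{2} - 48 x^{4} \left(x + 1\right)^{2} - 36 x^{3} \left(x + 1\right)^{2} - 72 x^{2} \left(x + 1\right)^{2} + 72 \left(x + 1\right)^{2} e^{x} - 27 \left(x + 1\right)^{2} + 2}{36 \left(x + 1\right)^{2}}] = \frac{- 45 x^{7} - 327 x^{6} - 819 x^{5} - 1089 x^{4} + 72 x^{3} e^{x} - 948 x^{3} + 216 x^{2} e^{x} - 540 x^{2} + 216 x e^{x} - 144 x + 72 e^{x} - 4}{36 x^{3} + 108 x^{2} + 108 x + 36} = f(x).

An antiderivative is F(x) = \frac{- 9 x^{5} \left(x + 1\right)^{2} - 48 x^{4} \left(x + 1\right)^{2} - 36 x^{3} \left(x + 1\right)^{2} - 72 x^{2} \left(x + 1\right)^{2} + 72 \left(x + 1\right)^{2} e^{x} - 27 \left(x + 1\right)^{2} + 2}{36 \left(x + 1\right)^{2}}.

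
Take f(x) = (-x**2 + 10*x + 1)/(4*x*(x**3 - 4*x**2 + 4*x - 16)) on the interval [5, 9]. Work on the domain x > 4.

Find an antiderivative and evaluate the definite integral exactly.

Antiderivative: F(x) = -log(x)/64 + 5*log(x - 4)/64 - log(x**2 + 4)/32 - 9*atan(x/2)/32; value = -9*atan(9/2)/32 - log(85)/32 - log(9)/64 + log(29)/32 + 3*log(5)/32 + 9*atan(5/2)/32

Factor the denominator (4*x*(x - 4)*(x**2 + 4)) and decompose: f = -(x + 9)/(16*(x**2 + 4)) + 5/(64*(x - 4)) - 1/(64*x); each piece integrates to a log, atan, or power term.
F(x) = -log(x)/64 + 5*log(x - 4)/64 - log(x**2 + 4)/32 - 9*atan(x/2)/32 is an antiderivative of f.
Check: d/dx[-log(x)/64 + 5*log(x - 4)/64 - log(x**2 + 4)/32 - 9*atan(x/2)/32] = (-x**2 + 10*x + 1)/(4*x**4 - 16*x**3 + 16*x**2 - 64*x), which equals f(x).
F(9) = -9*atan(9/2)/32 - log(85)/32 - log(9)/64 + 5*log(5)/64; F(5) = -9*atan(5/2)/32 - log(29)/32 - log(5)/64.
Integral = F(9) - F(5) = -9*atan(9/2)/32 - log(85)/32 - log(9)/64 + log(29)/32 + 3*log(5)/32 + 9*atan(5/2)/32.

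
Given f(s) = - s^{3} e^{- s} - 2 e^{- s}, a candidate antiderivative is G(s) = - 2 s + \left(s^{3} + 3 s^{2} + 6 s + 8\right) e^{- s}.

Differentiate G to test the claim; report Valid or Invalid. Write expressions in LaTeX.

d/ds[G] = \left(- s^{3} - 2 e^{s} - 2\right) e^{- s}
d/ds[G] - f(s) = -2 != 0.

Invalid: d/ds[G] - f = -2, which is not 0.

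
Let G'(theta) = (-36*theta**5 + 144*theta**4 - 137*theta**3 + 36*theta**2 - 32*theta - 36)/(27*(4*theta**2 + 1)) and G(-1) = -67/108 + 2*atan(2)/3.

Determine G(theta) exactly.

G(theta) = -theta**4/12 + 4*theta**3/9 - 16*theta**2/27 - 2*atan(2*theta)/3 + 1/2

Check a candidate G(theta) by differentiating: d/dtheta[G] must match the given G'(theta).
A general antiderivative is -(-theta**2/2 + 4*theta/3)**2/3 - 2*atan(2*theta)/3 + C.
The condition gives C = -67/108 + 2*atan(2)/3 - (-121/108 + 2*atan(2)/3) = 1/2.
So G(theta) = -theta**4/12 + 4*theta**3/9 - 16*theta**2/27 - 2*atan(2*theta)/3 + 1/2.
Check: d/dtheta[-theta**4/12 + 4*theta**3/9 - 16*theta**2/27 - 2*atan(2*theta)/3 + 1/2] = (-36*theta**5 + 144*theta**4 - 137*theta**3 + 36*theta**2 - 32*theta - 36)/(108*theta**2 + 27), which equals G'(theta).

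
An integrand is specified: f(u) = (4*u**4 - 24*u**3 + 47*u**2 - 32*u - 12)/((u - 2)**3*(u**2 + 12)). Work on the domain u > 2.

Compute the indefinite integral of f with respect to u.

Any candidate F(u) must reproduce f(u) exactly when differentiated.
Check: d/du[(4*u**2*log(u**2/2 + 6) - 16*u*log(u**2/2 + 6) + 16*log(u**2/2 + 6) + 1)/(2*(u - 2)**2)] = (4*u**4 - 24*u**3 + 47*u**2 - 32*u - 12)/(u**5 - 6*u**4 + 24*u**3 - 80*u**2 + 144*u - 96), which equals f(u).

F(u) = (4*u**2*log(u**2/2 + 6) - 16*u*log(u**2/2 + 6) + 16*log(u**2/2 + 6) + 1)/(2*(u - 2)**2) + C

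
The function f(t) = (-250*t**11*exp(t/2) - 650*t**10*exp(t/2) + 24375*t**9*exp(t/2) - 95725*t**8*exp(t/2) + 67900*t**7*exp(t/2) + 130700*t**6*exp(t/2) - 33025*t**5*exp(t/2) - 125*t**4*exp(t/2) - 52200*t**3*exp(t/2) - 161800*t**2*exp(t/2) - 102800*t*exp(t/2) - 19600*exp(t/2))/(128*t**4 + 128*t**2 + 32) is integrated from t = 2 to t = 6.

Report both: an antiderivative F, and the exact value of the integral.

Check any antiderivative F(t) by computing F'(t) and comparing it with f(t).
F(t) = (-125*t**9*exp(t/2) + 1425*t**8*exp(t/2) - 4850*t**7*exp(t/2) + 1050*t**6*exp(t/2) + 16575*t**5*exp(t/2) - 675*t**4*exp(t/2) - 28400*t**3*exp(t/2) - 25800*t**2*exp(t/2) - 9200*t*exp(t/2) - 1200*exp(t/2))/(32*t**2 + 16) is an antiderivative of f.
Check: d/dt[(-125*t**9*exp(t/2) + 1425*t**8*exp(t/2) - 4850*t**7*exp(t/2) + 1050*t**6*exp(t/2) + 16575*t**5*exp(t/2) - 675*t**4*exp(t/2) - 28400*t**3*exp(t/2) - 25800*t**2*exp(t/2) - 9200*t*exp(t/2) - 1200*exp(t/2))/(32*t**2 + 16)] = (-250*t**11*exp(t/2) - 650*t**10*exp(t/2) + 24375*t**9*exp(t/2) - 95725*t**8*exp(t/2) + 67900*t**7*exp(t/2) + 130700*t**6*exp(t/2) - 33025*t**5*exp(t/2) - 125*t**4*exp(t/2) - 52200*t**3*exp(t/2) - 161800*t**2*exp(t/2) - 102800*t*exp(t/2) - 19600*exp(t/2))/(128*t**4 + 128*t**2 + 32) = f(t).
F(6) = -3379200*exp(3)/73; F(2) = -5200*exp(1)/9.
Integral = F(6) - F(2) = -3379200*exp(3)/73 + 5200*exp(1)/9.

Antiderivative: F(t) = (-125*t**9*exp(t/2) + 1425*t**8*exp(t/2) - 4850*t**7*exp(t/2) + 1050*t**6*exp(t/2) + 16575*t**5*exp(t/2) - 675*t**4*exp(t/2) - 28400*t**3*exp(t/2) - 25800*t**2*exp(t/2) - 9200*t*exp(t/2) - 1200*exp(t/2))/(32*t**2 + 16); value = -3379200*exp(3)/73 + 5200*exp(1)/9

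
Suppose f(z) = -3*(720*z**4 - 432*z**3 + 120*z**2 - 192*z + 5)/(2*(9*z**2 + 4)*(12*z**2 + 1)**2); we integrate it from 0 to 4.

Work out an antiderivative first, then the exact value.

For F(z) to be correct the identity F'(z) - f(z) = 0 must hold.
F(z) = -(60*z**2*atan(3*z/2) + 5*atan(3*z/2) + 12)/(4*(12*z**2 + 1)) is an antiderivative of f.
Check: d/dz[-(60*z**2*atan(3*z/2) + 5*atan(3*z/2) + 12)/(4*(12*z**2 + 1))] = (-2160*z**4 + 1296*z**3 - 360*z**2 + 576*z - 15)/(2592*z**6 + 1584*z**4 + 210*z**2 + 8), which equals f(z).
F(4) = -5*atan(6)/4 - 3/193; F(0) = -3.
Integral = F(4) - F(0) = 576/193 - 5*atan(6)/4.

Antiderivative: F(z) = -(60*z**2*atan(3*z/2) + 5*atan(3*z/2) + 12)/(4*(12*z**2 + 1)); value = 576/193 - 5*atan(6)/4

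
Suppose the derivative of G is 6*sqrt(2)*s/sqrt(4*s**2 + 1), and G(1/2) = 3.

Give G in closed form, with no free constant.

G(s) = 3*sqrt(2*s**2 + 1/2)

The substitution u = 2*s**2 + 1/2 works: G'(s) is exactly (dG/du)*(du/ds) for that inner function.
A general antiderivative is 3*sqrt(2*s**2 + 1/2) + C.
The condition gives C = 3 - (3) = 0.
So G(s) = 3*sqrt(2*s**2 + 1/2).
Check: d/ds[3*sqrt(2*s**2 + 1/2)] = 6*sqrt(2)*s/sqrt(4*s**2 + 1) = G'(s).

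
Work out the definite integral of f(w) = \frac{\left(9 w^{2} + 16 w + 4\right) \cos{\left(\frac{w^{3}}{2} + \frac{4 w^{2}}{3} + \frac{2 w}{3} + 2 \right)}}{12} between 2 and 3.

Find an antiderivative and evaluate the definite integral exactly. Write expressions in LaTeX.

Antiderivative: F(w) = \frac{\sin{\left(\frac{w^{3}}{2} + \frac{4 w^{2}}{3} + \frac{2 w}{3} + 2 \right)}}{2}; value = \frac{\sin{\left(\frac{59}{2} \right)}}{2} - \frac{\sin{\left(\frac{38}{3} \right)}}{2}

f matches the chain-rule pattern g'(h)*h' with inner function h(w) = \frac{w^{3}}{2} + \frac{4 w^{2}}{3} + \frac{2 w}{3} + 2; substituting u = h(w) collapses the integral.
F(w) = \frac{\sin{\left(\frac{w^{3}}{2} + \frac{4 w^{2}}{3} + \frac{2 w}{3} + 2 \right)}}{2} is an antiderivative of f.
Check: d/dw[\frac{\sin{\left(\frac{w^{3}}{2} + \frac{4 w^{2}}{3} + \frac{2 w}{3} + 2 \right)}}{2}] = \frac{3 w^{2} \cos{\left(\frac{w^{3}}{2} + \frac{4 w^{2}}{3} + \frac{2 w}{3} + 2 \right)}}{4} + \frac{4 w \cos{\left(\frac{w^{3}}{2} + \frac{4 w^{2}}{3} + \frac{2 w}{3} + 2 \right)}}{3} + \frac{\cos{\left(\frac{w^{3}}{2} + \frac{4 w^{2}}{3} + \frac{2 w}{3} + 2 \right)}}{3}, which equals f(w).
F(3) = \frac{\sin{\left(\frac{59}{2} \right)}}{2}; F(2) = \frac{\sin{\left(\frac{38}{3} \right)}}{2}.
Integral = F(3) - F(2) = \frac{\sin{\left(\frac{59}{2} \right)}}{2} - \frac{\sin{\left(\frac{38}{3} \right)}}{2}.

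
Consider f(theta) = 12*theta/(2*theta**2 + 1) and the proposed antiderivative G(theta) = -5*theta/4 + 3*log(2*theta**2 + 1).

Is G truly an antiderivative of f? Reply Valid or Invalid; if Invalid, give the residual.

d/dtheta[G] = (-10*theta**2 + 48*theta - 5)/(8*theta**2 + 4)
d/dtheta[G] - f(theta) = -5/4 != 0.

Invalid: d/dtheta[G] - f = -5/4, which is not 0.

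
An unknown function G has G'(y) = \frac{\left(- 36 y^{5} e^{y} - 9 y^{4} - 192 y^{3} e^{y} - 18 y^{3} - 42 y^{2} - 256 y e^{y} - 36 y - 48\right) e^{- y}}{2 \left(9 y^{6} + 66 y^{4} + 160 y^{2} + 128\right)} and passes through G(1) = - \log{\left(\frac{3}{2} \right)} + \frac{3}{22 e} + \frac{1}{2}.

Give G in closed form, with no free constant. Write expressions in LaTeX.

G(y) = \frac{\left(- 2 \left(3 y^{2} + 8\right) e^{y} \log{\left(\frac{y^{2}}{2} + 1 \right)} + \left(3 y^{2} + 8\right) e^{y} + 3\right) e^{- y}}{2 \left(3 y^{2} + 8\right)}

The proposed G(y) is checked by its d/dy: the result must match the given G'(y).
A general antiderivative is - \log{\left(\frac{y^{2}}{2} + 1 \right)} + \frac{3 e^{- y}}{4 \left(\frac{3 y^{2}}{2} + 4\right)} + C.
The condition gives C = - \log{\left(\frac{3}{2} \right)} + \frac{3}{22 e} + \frac{1}{2} - (- \log{\left(\frac{3}{2} \right)} + \frac{3}{22 e}) = \frac{1}{2}.
So G(y) = \frac{\left(- 2 \left(3 y^{2} + 8\right) e^{y} \log{\left(\frac{y^{2}}{2} + 1 \right)} + \left(3 y^{2} + 8\right) e^{y} + 3\right) e^{- y}}{2 \left(3 y^{2} + 8\right)}.
Check: d/dy[\frac{\left(- 2 \left(3 y^{2} + 8\right) e^{y} \log{\left(\frac{y^{2}}{2} + 1 \right)} + \left(3 y^{2} + 8\right) e^{y} + 3\right) e^{- y}}{2 \left(3 y^{2} + 8\right)}] = \frac{- 36 y^{5} e^{y} - 9 y^{4} - 192 y^{3} e^{y} - 18 y^{3} - 42 y^{2} - 256 y e^{y} - 36 y - 48}{18 y^{6} e^{y} + 132 y^{4} e^{y} + 320 y^{2} e^{y} + 256 e^{y}}, which equals G'(y).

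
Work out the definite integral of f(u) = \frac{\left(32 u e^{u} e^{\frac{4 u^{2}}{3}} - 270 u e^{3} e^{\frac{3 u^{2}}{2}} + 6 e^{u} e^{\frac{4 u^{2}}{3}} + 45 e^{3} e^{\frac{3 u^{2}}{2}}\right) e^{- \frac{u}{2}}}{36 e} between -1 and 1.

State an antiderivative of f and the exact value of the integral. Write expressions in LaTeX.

A first test for any F(u): its u-derivative must equal f(u) identically.
F(u) = \frac{2 e^{\frac{4 u^{2}}{3} + \frac{u}{2} - 1} - 15 e^{\frac{3 u^{2}}{2} - \frac{u}{2} + 2}}{6} is an antiderivative of f.
Check: d/du[\frac{2 e^{\frac{4 u^{2}}{3} + \frac{u}{2} - 1} - 15 e^{\frac{3 u^{2}}{2} - \frac{u}{2} + 2}}{6}] = \frac{8 u e^{\frac{u}{2}} e^{\frac{4 u^{2}}{3}}}{9 e} - \frac{15 u e^{2} e^{- \frac{u}{2}} e^{\frac{3 u^{2}}{2}}}{2} + \frac{e^{\frac{u}{2}} e^{\frac{4 u^{2}}{3}}}{6 e} + \frac{5 e^{2} e^{- \frac{u}{2}} e^{\frac{3 u^{2}}{2}}}{4}, which equals f(u).
F(1) = - \frac{5 e^{3}}{2} + \frac{e^{\frac{5}{6}}}{3}; F(-1) = - \frac{5 e^{4}}{2} + \frac{1}{3 e^{\frac{1}{6}}}.
Integral = F(1) - F(-1) = - \frac{5 e^{3}}{2} - \frac{1}{3 e^{\frac{1}{6}}} + \frac{e^{\frac{5}{6}}}{3} + \frac{5 e^{4}}{2}.

Antiderivative: F(u) = \frac{2 e^{\frac{4 u^{2}}{3} + \frac{u}{2} - 1} - 15 e^{\frac{3 u^{2}}{2} - \frac{u}{2} + 2}}{6}; value = - \frac{5 e^{3}}{2} - \frac{1}{3 e^{\frac{1}{6}}} + \frac{e^{\frac{5}{6}}}{3} + \frac{5 e^{4}}{2}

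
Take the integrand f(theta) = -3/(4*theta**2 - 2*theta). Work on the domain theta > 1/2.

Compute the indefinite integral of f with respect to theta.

The denominator factors as 2*theta*(2*theta - 1); partial fractions split f into directly integrable pieces: -3/(2*theta - 1) + 3/(2*theta).
Check: d/dtheta[3*log(theta)/2 - 3*log(theta - 1/2)/2] = -3/(4*theta**2 - 2*theta) = f(theta).

F(theta) = 3*log(theta)/2 - 3*log(theta - 1/2)/2 + C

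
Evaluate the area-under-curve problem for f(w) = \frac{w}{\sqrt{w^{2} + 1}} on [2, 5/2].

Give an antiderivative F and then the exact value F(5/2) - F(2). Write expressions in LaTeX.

The substitution u = w^{2} + 1 works: f is exactly (dF/du)*(du/dw) for that inner function.
F(w) = \sqrt{w^{2} + 1} is an antiderivative of f.
Check: d/dw[\sqrt{w^{2} + 1}] = \frac{w}{\sqrt{w^{2} + 1}} = f(w).
F(5/2) = \frac{\sqrt{29}}{2}; F(2) = \sqrt{5}.
Integral = F(5/2) - F(2) = - \sqrt{5} + \frac{\sqrt{29}}{2}.

Antiderivative: F(w) = \sqrt{w^{2} + 1}; value = - \sqrt{5} + \frac{\sqrt{29}}{2}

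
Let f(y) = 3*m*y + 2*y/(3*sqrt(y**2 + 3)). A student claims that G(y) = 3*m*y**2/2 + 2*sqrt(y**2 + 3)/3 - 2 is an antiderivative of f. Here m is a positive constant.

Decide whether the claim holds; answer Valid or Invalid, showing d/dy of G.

Valid: G'(y) = f(y).

d/dy[G] = (9*m*y*sqrt(y**2 + 3) + 2*y)/(3*sqrt(y**2 + 3))
This equals f(y) exactly, so the claim holds.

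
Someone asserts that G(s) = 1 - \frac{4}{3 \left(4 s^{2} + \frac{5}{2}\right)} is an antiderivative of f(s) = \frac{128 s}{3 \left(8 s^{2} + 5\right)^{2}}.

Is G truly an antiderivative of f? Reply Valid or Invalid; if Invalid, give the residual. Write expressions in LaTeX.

Valid. The derivative of G reproduces f.

d/ds[G] = \frac{128 s}{192 s^{4} + 240 s^{2} + 75}
This equals f(s) exactly, so the claim holds.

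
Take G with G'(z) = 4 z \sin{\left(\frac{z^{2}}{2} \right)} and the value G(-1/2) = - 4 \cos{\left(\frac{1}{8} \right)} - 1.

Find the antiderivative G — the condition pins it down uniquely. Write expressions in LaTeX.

The substitution u = \frac{z^{2}}{2} works: G'(z) is exactly (dG/du)*(du/dz) for that inner function.
A general antiderivative is - 4 \cos{\left(\frac{z^{2}}{2} \right)} + C.
The condition gives C = - 4 \cos{\left(\frac{1}{8} \right)} - 1 - (- 4 \cos{\left(\frac{1}{8} \right)}) = -1.
So G(z) = - 4 \cos{\left(\frac{z^{2}}{2} \right)} - 1.
Check: d/dz[- 4 \cos{\left(\frac{z^{2}}{2} \right)} - 1] = 4 z \sin{\left(\frac{z^{2}}{2} \right)} = G'(z).

G(z) = - 4 \cos{\left(\frac{z^{2}}{2} \right)} - 1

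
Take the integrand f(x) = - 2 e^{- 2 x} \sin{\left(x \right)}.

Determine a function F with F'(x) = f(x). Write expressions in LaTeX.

An antiderivative is F(x) = \frac{4 e^{- 2 x} \sin{\left(x \right)}}{5} + \frac{2 e^{- 2 x} \cos{\left(x \right)}}{5}.

Any candidate F(x) must reproduce f(x) exactly when differentiated.
Check: d/dx[\frac{4 e^{- 2 x} \sin{\left(x \right)}}{5} + \frac{2 e^{- 2 x} \cos{\left(x \right)}}{5}] = - 2 e^{- 2 x} \sin{\left(x \right)} = f(x).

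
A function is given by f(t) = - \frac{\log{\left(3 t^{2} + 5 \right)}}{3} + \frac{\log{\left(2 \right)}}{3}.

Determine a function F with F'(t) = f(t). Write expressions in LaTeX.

Since d/dt undoes antidifferentiation here, F'(t) = f(t) is required of F(t).
Check: d/dt[- \frac{t \log{\left(3 t^{2} + 5 \right)}}{3} + \frac{t \log{\left(2 \right)}}{3} + \frac{2 t}{3} - \frac{2 \sqrt{15} \operatorname{atan}{\left(\frac{\sqrt{15} t}{5} \right)}}{9}] = - \frac{\log{\left(3 t^{2} + 5 \right)}}{3} + \frac{\log{\left(2 \right)}}{3} = f(t).

An antiderivative is F(t) = - \frac{t \log{\left(3 t^{2} + 5 \right)}}{3} + \frac{t \log{\left(2 \right)}}{3} + \frac{2 t}{3} - \frac{2 \sqrt{15} \operatorname{atan}{\left(\frac{\sqrt{15} t}{5} \right)}}{9}.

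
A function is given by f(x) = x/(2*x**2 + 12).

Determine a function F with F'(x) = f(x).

An antiderivative is F(x) = log(x**2 + 6)/4.

f matches the chain-rule pattern g'(h)*h' with inner function h(x) = x**2 + 6; substituting u = h(x) collapses the integral.
Check: d/dx[log(x**2 + 6)/4] = x/(2*x**2 + 12) = f(x).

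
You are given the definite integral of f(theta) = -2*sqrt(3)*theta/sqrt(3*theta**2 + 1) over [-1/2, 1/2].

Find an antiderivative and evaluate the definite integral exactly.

Antiderivative: F(theta) = -sqrt(4*theta**2 + 4/3); value = 0

f matches the chain-rule pattern g'(h)*h' with inner function h(theta) = 4*theta**2 + 4/3; substituting u = h(theta) collapses the integral.
F(theta) = -sqrt(4*theta**2 + 4/3) is an antiderivative of f.
Check: d/dtheta[-sqrt(4*theta**2 + 4/3)] = -2*sqrt(3)*theta/sqrt(3*theta**2 + 1) = f(theta).
F(1/2) = -sqrt(21)/3; F(-1/2) = -sqrt(21)/3.
Integral = F(1/2) - F(-1/2) = 0.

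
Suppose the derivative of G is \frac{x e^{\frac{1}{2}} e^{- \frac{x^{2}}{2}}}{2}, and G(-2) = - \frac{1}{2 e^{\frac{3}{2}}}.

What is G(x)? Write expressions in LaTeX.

The substitution u = \frac{1}{2} - \frac{x^{2}}{2} works: G'(x) is exactly (dG/du)*(du/dx) for that inner function.
A general antiderivative is - \frac{e^{\frac{1}{2} - \frac{x^{2}}{2}}}{2} + C.
The condition gives C = - \frac{1}{2 e^{\frac{3}{2}}} - (- \frac{1}{2 e^{\frac{3}{2}}}) = 0.
So G(x) = - \frac{e^{\frac{1}{2}} e^{- \frac{x^{2}}{2}}}{2}.
Check: d/dx[- \frac{e^{\frac{1}{2}} e^{- \frac{x^{2}}{2}}}{2}] = \frac{x e^{\frac{1}{2}} e^{- \frac{x^{2}}{2}}}{2} = G'(x).

G(x) = - \frac{e^{\frac{1}{2}} e^{- \frac{x^{2}}{2}}}{2}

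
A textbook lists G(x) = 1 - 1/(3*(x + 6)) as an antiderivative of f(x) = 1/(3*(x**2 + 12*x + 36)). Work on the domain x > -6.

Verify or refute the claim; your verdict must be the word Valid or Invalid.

d/dx[G] = 1/(3*x**2 + 36*x + 108)
This equals f(x) exactly, so the claim holds.

Valid. The derivative of G reproduces f.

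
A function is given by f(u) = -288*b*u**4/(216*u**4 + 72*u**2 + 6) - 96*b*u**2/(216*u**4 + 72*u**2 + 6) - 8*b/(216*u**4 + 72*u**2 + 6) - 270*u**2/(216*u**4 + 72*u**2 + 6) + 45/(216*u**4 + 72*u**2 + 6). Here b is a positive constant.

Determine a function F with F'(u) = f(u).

The integrand splits into summands that can be handled one at a time.
Check: d/du[-4*b*u/3 + 5*u/(4*u**2 + 2/3)] = (-288*b*u**4 - 96*b*u**2 - 8*b - 270*u**2 + 45)/(216*u**4 + 72*u**2 + 6), which equals f(u).

An antiderivative is F(u) = -4*b*u/3 + 5*u/(4*u**2 + 2/3).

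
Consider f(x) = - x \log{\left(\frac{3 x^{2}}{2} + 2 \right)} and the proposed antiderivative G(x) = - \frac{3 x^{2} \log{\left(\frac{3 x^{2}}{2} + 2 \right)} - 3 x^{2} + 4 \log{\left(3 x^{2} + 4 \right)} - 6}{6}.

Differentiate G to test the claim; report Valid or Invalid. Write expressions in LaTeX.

d/dx[G] = - x \log{\left(\frac{3 x^{2}}{2} + 2 \right)}
This equals f(x) exactly, so the claim holds.

Valid. The derivative of G reproduces f.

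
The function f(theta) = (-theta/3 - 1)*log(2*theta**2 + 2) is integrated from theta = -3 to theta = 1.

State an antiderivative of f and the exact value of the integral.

Antiderivative: F(theta) = -(theta**2*log(2*theta**2 + 2) - theta**2 + 6*theta*log(2*theta**2 + 2) - 12*theta + log(theta**2 + 1) + 12*atan(theta))/6; value = -3*log(20)/2 - 2*atan(3) - 7*log(4)/6 - pi/2 - log(2)/6 + log(10)/6 + 20/3

Any candidate F(theta) must reproduce f(theta) exactly when differentiated.
F(theta) = -(theta**2*log(2*theta**2 + 2) - theta**2 + 6*theta*log(2*theta**2 + 2) - 12*theta + log(theta**2 + 1) + 12*atan(theta))/6 is an antiderivative of f.
Check: d/dtheta[-(theta**2*log(2*theta**2 + 2) - theta**2 + 6*theta*log(2*theta**2 + 2) - 12*theta + log(theta**2 + 1) + 12*atan(theta))/6] = -theta*log(theta**2 + 1)/3 - theta*log(2)/3 - log(theta**2 + 1) - log(2), which equals f(theta).
F(1) = -7*log(4)/6 - pi/2 - log(2)/6 + 13/6; F(-3) = -9/2 - log(10)/6 + 2*atan(3) + 3*log(20)/2.
Integral = F(1) - F(-3) = -3*log(20)/2 - 2*atan(3) - 7*log(4)/6 - pi/2 - log(2)/6 + log(10)/6 + 20/3.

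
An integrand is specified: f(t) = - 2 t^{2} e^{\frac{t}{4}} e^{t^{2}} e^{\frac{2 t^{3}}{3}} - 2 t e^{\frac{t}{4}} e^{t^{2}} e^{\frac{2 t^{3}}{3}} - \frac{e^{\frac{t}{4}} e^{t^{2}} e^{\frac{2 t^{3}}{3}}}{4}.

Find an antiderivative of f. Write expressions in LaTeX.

An antiderivative is F(t) = - e^{\frac{2 t^{3}}{3} + t^{2} + \frac{t}{4}}.

The substitution u = \frac{2 t^{3}}{3} + t^{2} + \frac{t}{4} works: f is exactly (dF/du)*(du/dt) for that inner function.
Check: d/dt[- e^{\frac{2 t^{3}}{3} + t^{2} + \frac{t}{4}}] = - 2 t^{2} e^{\frac{t}{4}} e^{t^{2}} e^{\frac{2 t^{3}}{3}} - 2 t e^{\frac{t}{4}} e^{t^{2}} e^{\frac{2 t^{3}}{3}} - \frac{e^{\frac{t}{4}} e^{t^{2}} e^{\frac{2 t^{3}}{3}}}{4} = f(t).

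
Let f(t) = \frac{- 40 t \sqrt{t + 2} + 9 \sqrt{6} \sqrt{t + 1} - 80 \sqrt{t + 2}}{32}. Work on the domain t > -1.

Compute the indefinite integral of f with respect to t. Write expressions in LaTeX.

F(t) = \frac{3 \sqrt{6} \left(t + 1\right)^{\frac{3}{2}} - 8 \left(t + 2\right)^{\frac{5}{2}}}{16} + C

Whatever form F(t) takes, F'(t) = f(t) is non-negotiable.
Check: d/dt[\frac{3 \sqrt{6} \left(t + 1\right)^{\frac{3}{2}} - 8 \left(t + 2\right)^{\frac{5}{2}}}{16}] = - \frac{5 t \sqrt{t + 2}}{4} + \frac{9 \sqrt{6} \sqrt{t + 1}}{32} - \frac{5 \sqrt{t + 2}}{2}, which equals f(t).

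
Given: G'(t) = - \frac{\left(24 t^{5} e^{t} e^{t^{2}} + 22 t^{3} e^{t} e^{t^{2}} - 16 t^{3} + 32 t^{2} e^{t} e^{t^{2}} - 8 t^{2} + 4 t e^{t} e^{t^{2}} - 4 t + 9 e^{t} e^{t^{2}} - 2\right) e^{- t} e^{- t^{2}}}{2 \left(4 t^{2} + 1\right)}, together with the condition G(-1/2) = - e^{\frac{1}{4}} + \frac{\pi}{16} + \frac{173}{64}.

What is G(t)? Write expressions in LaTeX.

G(t) = - \frac{3 t^{4} + 4 t^{2} + 16 t + \operatorname{atan}{\left(2 t \right)} - 4 + 4 e^{- t} e^{- t^{2}}}{4}

Any candidate G(t) must reproduce the stated G'(t) exactly.
A general antiderivative is - \frac{3 t^{4}}{4} - t^{2} - 4 t - e^{- t^{2} - t} - \frac{\operatorname{atan}{\left(2 t \right)}}{4} + 1 + C.
The condition gives C = - e^{\frac{1}{4}} + \frac{\pi}{16} + \frac{173}{64} - (- e^{\frac{1}{4}} + \frac{\pi}{16} + \frac{173}{64}) = 0.
So G(t) = - \frac{3 t^{4} + 4 t^{2} + 16 t + \operatorname{atan}{\left(2 t \right)} - 4 + 4 e^{- t} e^{- t^{2}}}{4}.
Check: d/dt[- \frac{3 t^{4} + 4 t^{2} + 16 t + \operatorname{atan}{\left(2 t \right)} - 4 + 4 e^{- t} e^{- t^{2}}}{4}] = \frac{- 24 t^{5} e^{t} e^{t^{2}} - 22 t^{3} e^{t} e^{t^{2}} + 16 t^{3} - 32 t^{2} e^{t} e^{t^{2}} + 8 t^{2} - 4 t e^{t} e^{t^{2}} + 4 t - 9 e^{t} e^{t^{2}} + 2}{8 t^{2} e^{t} e^{t^{2}} + 2 e^{t} e^{t^{2}}}, which equals G'(t).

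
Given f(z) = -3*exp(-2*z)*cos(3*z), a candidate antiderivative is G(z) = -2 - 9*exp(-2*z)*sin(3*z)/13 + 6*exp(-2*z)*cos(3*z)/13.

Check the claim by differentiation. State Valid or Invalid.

d/dz[G] = -3*exp(-2*z)*cos(3*z)
This equals f(z) exactly, so the claim holds.

Valid: G'(z) = f(z).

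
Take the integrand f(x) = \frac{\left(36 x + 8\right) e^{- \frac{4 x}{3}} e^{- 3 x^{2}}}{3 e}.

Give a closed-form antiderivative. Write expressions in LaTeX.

An antiderivative is F(x) = - 2 e^{- 3 x^{2} - \frac{4 x}{3} - 1}.

The substitution u = - 3 x^{2} - \frac{4 x}{3} - 1 works: f is exactly (dF/du)*(du/dx) for that inner function.
Check: d/dx[- 2 e^{- 3 x^{2} - \frac{4 x}{3} - 1}] = \frac{\left(36 x + 8\right) e^{- \frac{4 x}{3}} e^{- 3 x^{2}}}{3 e} = f(x).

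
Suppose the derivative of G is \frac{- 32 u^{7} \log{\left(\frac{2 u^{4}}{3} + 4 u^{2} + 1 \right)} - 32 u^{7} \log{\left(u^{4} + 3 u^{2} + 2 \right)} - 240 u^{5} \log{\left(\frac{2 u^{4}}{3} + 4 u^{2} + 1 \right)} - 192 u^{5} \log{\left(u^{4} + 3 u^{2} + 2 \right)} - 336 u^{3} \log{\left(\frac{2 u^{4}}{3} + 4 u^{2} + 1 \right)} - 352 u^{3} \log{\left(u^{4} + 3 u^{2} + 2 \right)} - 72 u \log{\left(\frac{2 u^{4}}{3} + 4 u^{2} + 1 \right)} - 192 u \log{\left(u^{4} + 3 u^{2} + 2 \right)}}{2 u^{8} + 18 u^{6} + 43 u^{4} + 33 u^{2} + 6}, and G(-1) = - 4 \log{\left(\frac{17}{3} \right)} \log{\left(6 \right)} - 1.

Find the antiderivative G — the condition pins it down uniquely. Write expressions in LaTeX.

G(u) = - 4 \log{\left(\frac{2 u^{4}}{3} + 4 u^{2} + 1 \right)} \log{\left(u^{4} + 3 u^{2} + 2 \right)} - 1

Recognize the product-rule pattern: G'(u) = v'r + vr' with v = - 4 \log{\left(\frac{2 u^{4}}{3} + 4 u^{2} + 1 \right)}, r = \log{\left(u^{4} + 3 u^{2} + 2 \right)}, so integration by parts undoes it.
A general antiderivative is - 4 \log{\left(\frac{2 u^{4}}{3} + 4 u^{2} + 1 \right)} \log{\left(u^{4} + 3 u^{2} + 2 \right)} + C.
The condition gives C = - 4 \log{\left(\frac{17}{3} \right)} \log{\left(6 \right)} - 1 - (- 4 \log{\left(\frac{17}{3} \right)} \log{\left(6 \right)}) = -1.
So G(u) = - 4 \log{\left(\frac{2 u^{4}}{3} + 4 u^{2} + 1 \right)} \log{\left(u^{4} + 3 u^{2} + 2 \right)} - 1.
Check: d/du[- 4 \log{\left(\frac{2 u^{4}}{3} + 4 u^{2} + 1 \right)} \log{\left(u^{4} + 3 u^{2} + 2 \right)} - 1] = \frac{- 32 u^{7} \log{\left(\frac{2 u^{4}}{3} + 4 u^{2} + 1 \right)} - 32 u^{7} \log{\left(u^{4} + 3 u^{2} + 2 \right)} - 240 u^{5} \log{\left(\frac{2 u^{4}}{3} + 4 u^{2} + 1 \right)} - 192 u^{5} \log{\left(u^{4} + 3 u^{2} + 2 \right)} - 336 u^{3} \log{\left(\frac{2 u^{4}}{3} + 4 u^{2} + 1 \right)} - 352 u^{3} \log{\left(u^{4} + 3 u^{2} + 2 \right)} - 72 u \log{\left(\frac{2 u^{4}}{3} + 4 u^{2} + 1 \right)} - 192 u \log{\left(u^{4} + 3 u^{2} + 2 \right)}}{2 u^{8} + 18 u^{6} + 43 u^{4} + 33 u^{2} + 6} = G'(u).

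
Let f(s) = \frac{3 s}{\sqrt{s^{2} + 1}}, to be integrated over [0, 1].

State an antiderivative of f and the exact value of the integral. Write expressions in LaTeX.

The substitution u = s^{2} + 1 works: f is exactly (dF/du)*(du/ds) for that inner function.
F(s) = 3 \sqrt{s^{2} + 1} is an antiderivative of f.
Check: d/ds[3 \sqrt{s^{2} + 1}] = \frac{3 s}{\sqrt{s^{2} + 1}} = f(s).
F(1) = 3 \sqrt{2}; F(0) = 3.
Integral = F(1) - F(0) = -3 + 3 \sqrt{2}.

Antiderivative: F(s) = 3 \sqrt{s^{2} + 1}; value = -3 + 3 \sqrt{2}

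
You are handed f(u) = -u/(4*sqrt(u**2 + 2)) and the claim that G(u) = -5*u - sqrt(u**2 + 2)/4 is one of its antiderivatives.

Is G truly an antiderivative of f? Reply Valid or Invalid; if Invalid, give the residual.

d/du[G] = (-u - 20*sqrt(u**2 + 2))/(4*sqrt(u**2 + 2))
d/du[G] - f(u) = -5 != 0.

Invalid: d/du[G] - f = -5, which is not 0.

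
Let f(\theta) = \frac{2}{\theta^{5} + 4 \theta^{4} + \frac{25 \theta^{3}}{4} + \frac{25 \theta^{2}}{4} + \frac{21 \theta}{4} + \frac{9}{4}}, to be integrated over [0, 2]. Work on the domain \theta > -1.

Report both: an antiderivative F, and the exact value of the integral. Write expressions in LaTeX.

Antiderivative: F(\theta) = \frac{2 \left(338 \left(2 \theta + 3\right) \log{\left(\theta + 1 \right)} - 304 \left(2 \theta + 3\right) \log{\left(\theta + \frac{3}{2} \right)} - 17 \left(2 \theta + 3\right) \log{\left(\theta^{2} + 1 \right)} - 14 \left(2 \theta + 3\right) \operatorname{atan}{\left(\theta \right)} + 208\right)}{169 \left(2 \theta + 3\right)}; value = - \frac{608 \log{\left(\frac{7}{2} \right)}}{169} - \frac{128}{273} - \frac{34 \log{\left(5 \right)}}{169} - \frac{28 \operatorname{atan}{\left(2 \right)}}{169} + \frac{608 \log{\left(\frac{3}{2} \right)}}{169} + 4 \log{\left(3 \right)}

The denominator factors as \left(\theta + 1\right) \left(2 \theta + 3\right)^{2} \left(\theta^{2} + 1\right); partial fractions split f into directly integrable pieces: - \frac{4 \left(17 \theta + 7\right)}{169 \left(\theta^{2} + 1\right)} - \frac{1216}{169 \left(2 \theta + 3\right)} - \frac{64}{13 \left(2 \theta + 3\right)^{2}} + \frac{4}{\theta + 1}.
F(\theta) = \frac{2 \left(338 \left(2 \theta + 3\right) \log{\left(\theta + 1 \right)} - 304 \left(2 \theta + 3\right) \log{\left(\theta + \frac{3}{2} \right)} - 17 \left(2 \theta + 3\right) \log{\left(\theta^{2} + 1 \right)} - 14 \left(2 \theta + 3\right) \operatorname{atan}{\left(\theta \right)} + 208\right)}{169 \left(2 \theta + 3\right)} is an antiderivative of f.
Check: d/d\theta[\frac{2 \left(338 \left(2 \theta + 3\right) \log{\left(\theta + 1 \right)} - 304 \left(2 \theta + 3\right) \log{\left(\theta + \frac{3}{2} \right)} - 17 \left(2 \theta + 3\right) \log{\left(\theta^{2} + 1 \right)} - 14 \left(2 \theta + 3\right) \operatorname{atan}{\left(\theta \right)} + 208\right)}{169 \left(2 \theta + 3\right)}] = \frac{8}{4 \theta^{5} + 16 \theta^{4} + 25 \theta^{3} + 25 \theta^{2} + 21 \theta + 9}, which equals f(\theta).
F(2) = - \frac{608 \log{\left(\frac{7}{2} \right)}}{169} - \frac{34 \log{\left(5 \right)}}{169} - \frac{28 \operatorname{atan}{\left(2 \right)}}{169} + \frac{32}{91} + 4 \log{\left(3 \right)}; F(0) = \frac{32}{39} - \frac{608 \log{\left(\frac{3}{2} \right)}}{169}.
Integral = F(2) - F(0) = - \frac{608 \log{\left(\frac{7}{2} \right)}}{169} - \frac{128}{273} - \frac{34 \log{\left(5 \right)}}{169} - \frac{28 \operatorname{atan}{\left(2 \right)}}{169} + \frac{608 \log{\left(\frac{3}{2} \right)}}{169} + 4 \log{\left(3 \right)}.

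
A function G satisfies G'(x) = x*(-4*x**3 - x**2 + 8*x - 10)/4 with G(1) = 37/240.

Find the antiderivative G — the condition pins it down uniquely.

A first test for any G(x): its x-derivative must equal the given G'(x).
A general antiderivative is -x**5/5 - x**4/16 + 2*x**3/3 - 5*x**2/4 + C.
The condition gives C = 37/240 - (-203/240) = 1.
So G(x) = -(48*x**5 + 15*x**4 - 160*x**3 + 300*x**2 - 240)/240.
Check: d/dx[-(48*x**5 + 15*x**4 - 160*x**3 + 300*x**2 - 240)/240] = -x**4 - x**3/4 + 2*x**2 - 5*x/2, which equals G'(x).

G(x) = -(48*x**5 + 15*x**4 - 160*x**3 + 300*x**2 - 240)/240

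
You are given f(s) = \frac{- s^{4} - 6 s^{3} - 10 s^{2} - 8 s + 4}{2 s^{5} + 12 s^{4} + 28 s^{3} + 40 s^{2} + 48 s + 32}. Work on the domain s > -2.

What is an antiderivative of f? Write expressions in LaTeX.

Recover f(s) by differentiating a candidate F(s); any mismatch rules it out.
Check: d/ds[\frac{- s^{2} \log{\left(s^{2} + 2 \right)} - s^{2} \log{\left(2 \right)} - 4 s \log{\left(s^{2} + 2 \right)} - 4 s \log{\left(2 \right)} - 4 \log{\left(s^{2} + 2 \right)} - 4 \log{\left(2 \right)} - 2}{4 s^{2} + 16 s + 16}] = \frac{- s^{4} - 6 s^{3} - 10 s^{2} - 8 s + 4}{2 s^{5} + 12 s^{4} + 28 s^{3} + 40 s^{2} + 48 s + 32} = f(s).

An antiderivative is F(s) = \frac{- s^{2} \log{\left(s^{2} + 2 \right)} - s^{2} \log{\left(2 \right)} - 4 s \log{\left(s^{2} + 2 \right)} - 4 s \log{\left(2 \right)} - 4 \log{\left(s^{2} + 2 \right)} - 4 \log{\left(2 \right)} - 2}{4 s^{2} + 16 s + 16}.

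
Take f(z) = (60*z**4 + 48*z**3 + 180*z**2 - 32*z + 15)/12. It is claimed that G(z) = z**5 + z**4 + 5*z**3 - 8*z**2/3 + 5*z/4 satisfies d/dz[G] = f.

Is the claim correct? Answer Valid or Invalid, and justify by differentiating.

Invalid: d/dz[G] - f = -8*z/3, which is not 0.

d/dz[G] = 5*z**4 + 4*z**3 + 15*z**2 - 16*z/3 + 5/4
d/dz[G] - f(z) = -8*z/3 != 0.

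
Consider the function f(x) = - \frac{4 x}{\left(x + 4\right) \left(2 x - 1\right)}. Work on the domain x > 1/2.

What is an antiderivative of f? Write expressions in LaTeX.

Factor the denominator (\left(x + 4\right) \left(2 x - 1\right)) and decompose: f = - \frac{4}{9 \left(2 x - 1\right)} - \frac{16}{9 \left(x + 4\right)}; each piece integrates to a log, atan, or power term.
Check: d/dx[- \frac{2 \log{\left(x - \frac{1}{2} \right)}}{9} - \frac{16 \log{\left(x + 4 \right)}}{9}] = - \frac{4 x}{2 x^{2} + 7 x - 4}, which equals f(x).

An antiderivative is F(x) = - \frac{2 \log{\left(x - \frac{1}{2} \right)}}{9} - \frac{16 \log{\left(x + 4 \right)}}{9}.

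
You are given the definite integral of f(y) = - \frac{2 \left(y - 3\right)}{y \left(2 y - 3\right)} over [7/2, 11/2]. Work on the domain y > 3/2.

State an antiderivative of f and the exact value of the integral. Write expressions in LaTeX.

Antiderivative: F(y) = - 2 \log{\left(y \right)} + \log{\left(y - \frac{3}{2} \right)}; value = - 2 \log{\left(\frac{11}{2} \right)} - \log{\left(2 \right)} + \log{\left(4 \right)} + 2 \log{\left(\frac{7}{2} \right)}

The denominator factors as y \left(2 y - 3\right); partial fractions split f into directly integrable pieces: \frac{2}{2 y - 3} - \frac{2}{y}.
F(y) = - 2 \log{\left(y \right)} + \log{\left(y - \frac{3}{2} \right)} is an antiderivative of f.
Check: d/dy[- 2 \log{\left(y \right)} + \log{\left(y - \frac{3}{2} \right)}] = \frac{6 - 2 y}{2 y^{2} - 3 y}, which equals f(y).
F(11/2) = - 2 \log{\left(\frac{11}{2} \right)} + \log{\left(4 \right)}; F(7/2) = - 2 \log{\left(\frac{7}{2} \right)} + \log{\left(2 \right)}.
Integral = F(11/2) - F(7/2) = - 2 \log{\left(\frac{11}{2} \right)} - \log{\left(2 \right)} + \log{\left(4 \right)} + 2 \log{\left(\frac{7}{2} \right)}.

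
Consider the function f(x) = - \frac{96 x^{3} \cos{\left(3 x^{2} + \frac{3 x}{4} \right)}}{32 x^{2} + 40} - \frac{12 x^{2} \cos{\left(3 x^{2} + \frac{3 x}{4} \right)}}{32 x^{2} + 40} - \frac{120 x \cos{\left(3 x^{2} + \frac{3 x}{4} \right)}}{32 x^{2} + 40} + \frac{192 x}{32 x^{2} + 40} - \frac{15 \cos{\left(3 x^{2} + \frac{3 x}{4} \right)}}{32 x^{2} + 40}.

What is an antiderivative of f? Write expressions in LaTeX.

The integrand splits into summands that can be handled one at a time.
Check: d/dx[3 \log{\left(2 x^{2} + \frac{5}{2} \right)} - \frac{\sin{\left(3 x^{2} + \frac{3 x}{4} \right)}}{2}] = \frac{- 96 x^{3} \cos{\left(3 x^{2} + \frac{3 x}{4} \right)} - 12 x^{2} \cos{\left(3 x^{2} + \frac{3 x}{4} \right)} - 120 x \cos{\left(3 x^{2} + \frac{3 x}{4} \right)} + 192 x - 15 \cos{\left(3 x^{2} + \frac{3 x}{4} \right)}}{32 x^{2} + 40}, which equals f(x).

An antiderivative is F(x) = 3 \log{\left(2 x^{2} + \frac{5}{2} \right)} - \frac{\sin{\left(3 x^{2} + \frac{3 x}{4} \right)}}{2}.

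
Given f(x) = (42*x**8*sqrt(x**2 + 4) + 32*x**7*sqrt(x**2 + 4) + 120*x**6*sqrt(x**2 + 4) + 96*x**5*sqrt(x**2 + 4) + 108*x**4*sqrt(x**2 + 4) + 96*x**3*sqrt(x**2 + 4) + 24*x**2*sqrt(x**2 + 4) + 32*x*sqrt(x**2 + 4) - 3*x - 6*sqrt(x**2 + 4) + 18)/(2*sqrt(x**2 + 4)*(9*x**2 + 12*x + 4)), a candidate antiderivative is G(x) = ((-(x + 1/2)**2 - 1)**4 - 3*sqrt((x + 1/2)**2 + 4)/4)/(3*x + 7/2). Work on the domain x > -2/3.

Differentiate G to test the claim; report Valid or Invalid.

Invalid: d/dx[G] - f = (145152*x**9*sqrt(x**2 + 4)*sqrt(4*x**2 + 4*x + 17) + 644544*x**8*sqrt(x**2 + 4)*sqrt(4*x**2 + 4*x + 17) + 1484544*x**7*sqrt(x**2 + 4)*sqrt(4*x**2 + 4*x + 17) + 2400992*x**6*sqrt(x**2 + 4)*sqrt(4*x**2 + 4*x + 17) + 2788416*x**5*sqrt(x**2 + 4)*sqrt(4*x**2 + 4*x + 17) + 2341744*x**4*sqrt(x**2 + 4)*sqrt(4*x**2 + 4*x + 17) + 1459472*x**3*sqrt(x**2 + 4)*sqrt(4*x**2 + 4*x + 17) - 6912*x**3*sqrt(x**2 + 4) + 3456*x**3*sqrt(4*x**2 + 4*x + 17) + 607149*x**2*sqrt(x**2 + 4)*sqrt(4*x**2 + 4*x + 17) + 28800*x**2*sqrt(x**2 + 4) - 12672*x**2*sqrt(4*x**2 + 4*x + 17) + 150652*x*sqrt(x**2 + 4)*sqrt(4*x**2 + 4*x + 17) + 47616*x*sqrt(x**2 + 4) - 43680*x*sqrt(4*x**2 + 4*x + 17) + 29908*sqrt(x**2 + 4)*sqrt(4*x**2 + 4*x + 17) + 16896*sqrt(x**2 + 4) - 28224*sqrt(4*x**2 + 4*x + 17))/(20736*x**4*sqrt(x**2 + 4)*sqrt(4*x**2 + 4*x + 17) + 76032*x**3*sqrt(x**2 + 4)*sqrt(4*x**2 + 4*x + 17) + 101952*x**2*sqrt(x**2 + 4)*sqrt(4*x**2 + 4*x + 17) + 59136*x*sqrt(x**2 + 4)*sqrt(4*x**2 + 4*x + 17) + 12544*sqrt(x**2 + 4)*sqrt(4*x**2 + 4*x + 17)), which is not 0.

d/dx[G] = (5376*x**8*sqrt(4*x**2 + 4*x + 17) + 25600*x**7*sqrt(4*x**2 + 4*x + 17) + 67328*x**6*sqrt(4*x**2 + 4*x + 17) + 117504*x**5*sqrt(4*x**2 + 4*x + 17) + 143584*x**4*sqrt(4*x**2 + 4*x + 17) + 127424*x**3*sqrt(4*x**2 + 4*x + 17) + 77040*x**2*sqrt(4*x**2 + 4*x + 17) + 30800*x*sqrt(4*x**2 + 4*x + 17) - 768*x + 5125*sqrt(4*x**2 + 4*x + 17) + 4224)/(2304*x**2*sqrt(4*x**2 + 4*x + 17) + 5376*x*sqrt(4*x**2 + 4*x + 17) + 3136*sqrt(4*x**2 + 4*x + 17))
d/dx[G] - f(x) = (145152*x**9*sqrt(x**2 + 4)*sqrt(4*x**2 + 4*x + 17) + 644544*x**8*sqrt(x**2 + 4)*sqrt(4*x**2 + 4*x + 17) + 1484544*x**7*sqrt(x**2 + 4)*sqrt(4*x**2 + 4*x + 17) + 2400992*x**6*sqrt(x**2 + 4)*sqrt(4*x**2 + 4*x + 17) + 2788416*x**5*sqrt(x**2 + 4)*sqrt(4*x**2 + 4*x + 17) + 2341744*x**4*sqrt(x**2 + 4)*sqrt(4*x**2 + 4*x + 17) + 1459472*x**3*sqrt(x**2 + 4)*sqrt(4*x**2 + 4*x + 17) - 6912*x**3*sqrt(x**2 + 4) + 3456*x**3*sqrt(4*x**2 + 4*x + 17) + 607149*x**2*sqrt(x**2 + 4)*sqrt(4*x**2 + 4*x + 17) + 28800*x**2*sqrt(x**2 + 4) - 12672*x**2*sqrt(4*x**2 + 4*x + 17) + 150652*x*sqrt(x**2 + 4)*sqrt(4*x**2 + 4*x + 17) + 47616*x*sqrt(x**2 + 4) - 43680*x*sqrt(4*x**2 + 4*x + 17) + 29908*sqrt(x**2 + 4)*sqrt(4*x**2 + 4*x + 17) + 16896*sqrt(x**2 + 4) - 28224*sqrt(4*x**2 + 4*x + 17))/(20736*x**4*sqrt(x**2 + 4)*sqrt(4*x**2 + 4*x + 17) + 76032*x**3*sqrt(x**2 + 4)*sqrt(4*x**2 + 4*x + 17) + 101952*x**2*sqrt(x**2 + 4)*sqrt(4*x**2 + 4*x + 17) + 59136*x*sqrt(x**2 + 4)*sqrt(4*x**2 + 4*x + 17) + 12544*sqrt(x**2 + 4)*sqrt(4*x**2 + 4*x + 17)) != 0.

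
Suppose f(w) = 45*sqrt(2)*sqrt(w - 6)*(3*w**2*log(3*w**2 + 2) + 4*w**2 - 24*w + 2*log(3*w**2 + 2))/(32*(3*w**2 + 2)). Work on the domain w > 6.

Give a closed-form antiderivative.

An antiderivative is F(w) = sqrt(2)*(15*w*sqrt(w - 6)*log(3*w**2 + 2) - 90*sqrt(w - 6)*log(3*w**2 + 2))/16.

Recognize the product-rule pattern: f = u'v + uv' with u = 15*(w/2 - 3)**(3/2)/4, v = log(3*w**2 + 2), so integration by parts undoes it.
Check: d/dw[sqrt(2)*(15*w*sqrt(w - 6)*log(3*w**2 + 2) - 90*sqrt(w - 6)*log(3*w**2 + 2))/16] = (135*sqrt(2)*w**3*log(3*w**2 + 2) + 180*sqrt(2)*w**3 - 810*sqrt(2)*w**2*log(3*w**2 + 2) - 2160*sqrt(2)*w**2 + 90*sqrt(2)*w*log(3*w**2 + 2) + 6480*sqrt(2)*w - 540*sqrt(2)*log(3*w**2 + 2))/(96*w**2*sqrt(w - 6) + 64*sqrt(w - 6)), which equals f(w).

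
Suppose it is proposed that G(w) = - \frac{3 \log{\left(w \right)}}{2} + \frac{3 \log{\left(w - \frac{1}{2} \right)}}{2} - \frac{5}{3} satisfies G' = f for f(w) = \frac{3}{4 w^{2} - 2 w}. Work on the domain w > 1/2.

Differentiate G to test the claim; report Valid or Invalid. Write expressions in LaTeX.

d/dw[G] = \frac{3}{4 w^{2} - 2 w}
This equals f(w) exactly, so the claim holds.

Valid - the claim checks out under differentiation.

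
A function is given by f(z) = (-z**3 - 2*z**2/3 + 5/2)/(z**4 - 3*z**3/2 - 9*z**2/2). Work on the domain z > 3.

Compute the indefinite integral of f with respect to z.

F(z) = 5*log(z)/27 - 61*log(z - 3)/81 - 35*log(z + 3/2)/81 + 5/(9*z) + C

The denominator factors as 3*z**2*(z - 3)*(2*z + 3); partial fractions split f into directly integrable pieces: -70/(81*(2*z + 3)) - 61/(81*(z - 3)) + 5/(27*z) - 5/(9*z**2).
Check: d/dz[5*log(z)/27 - 61*log(z - 3)/81 - 35*log(z + 3/2)/81 + 5/(9*z)] = (-6*z**3 - 4*z**2 + 15)/(6*z**4 - 9*z**3 - 27*z**2), which equals f(z).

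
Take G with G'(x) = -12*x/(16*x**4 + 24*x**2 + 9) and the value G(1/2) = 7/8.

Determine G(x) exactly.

G(x) = (2*x**2 + 3)/(4*x**2 + 3)

The substitution u = 4*x**2 + 3 works: G'(x) is exactly (dG/du)*(du/dx) for that inner function.
A general antiderivative is 3/(2*(4*x**2 + 3)) + C.
The condition gives C = 7/8 - (3/8) = 1/2.
So G(x) = (2*x**2 + 3)/(4*x**2 + 3).
Check: d/dx[(2*x**2 + 3)/(4*x**2 + 3)] = -12*x/(16*x**4 + 24*x**2 + 9) = G'(x).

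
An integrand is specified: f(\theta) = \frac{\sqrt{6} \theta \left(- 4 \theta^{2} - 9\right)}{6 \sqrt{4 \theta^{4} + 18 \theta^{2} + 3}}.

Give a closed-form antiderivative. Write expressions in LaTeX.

f matches the chain-rule pattern g'(h)*h' with inner function h(\theta) = \frac{2 \theta^{4}}{3} + 3 \theta^{2} + \frac{1}{2}; substituting u = h(\theta) collapses the integral.
Check: d/d\theta[- \frac{\sqrt{6} \sqrt{4 \theta^{4} + 18 \theta^{2} + 3}}{12}] = \frac{- 4 \sqrt{6} \theta^{3} - 9 \sqrt{6} \theta}{6 \sqrt{4 \theta^{4} + 18 \theta^{2} + 3}}, which equals f(\theta).

An antiderivative is F(\theta) = - \frac{\sqrt{6} \sqrt{4 \theta^{4} + 18 \theta^{2} + 3}}{12}.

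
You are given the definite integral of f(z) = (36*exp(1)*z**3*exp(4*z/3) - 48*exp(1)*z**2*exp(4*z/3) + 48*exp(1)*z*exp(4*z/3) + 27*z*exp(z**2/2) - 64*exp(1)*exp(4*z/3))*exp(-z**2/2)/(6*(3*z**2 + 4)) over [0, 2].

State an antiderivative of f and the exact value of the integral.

Antiderivative: F(z) = (-8*exp(-z**2/2 + 4*z/3 + 1) + 3*log(3*z**2 + 4))/4; value = -2*exp(5/3) - 3*log(4)/4 + 3*log(16)/4 + 2*exp(1)

A first test for any F(z): its z-derivative must equal f(z) identically.
F(z) = (-8*exp(-z**2/2 + 4*z/3 + 1) + 3*log(3*z**2 + 4))/4 is an antiderivative of f.
Check: d/dz[(-8*exp(-z**2/2 + 4*z/3 + 1) + 3*log(3*z**2 + 4))/4] = (36*exp(1)*z**3*exp(4*z/3)*exp(-z**2/2) - 48*exp(1)*z**2*exp(4*z/3)*exp(-z**2/2) + 48*exp(1)*z*exp(4*z/3)*exp(-z**2/2) + 27*z - 64*exp(1)*exp(4*z/3)*exp(-z**2/2))/(18*z**2 + 24), which equals f(z).
F(2) = -2*exp(5/3) + 3*log(16)/4; F(0) = -2*exp(1) + 3*log(4)/4.
Integral = F(2) - F(0) = -2*exp(5/3) - 3*log(4)/4 + 3*log(16)/4 + 2*exp(1).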